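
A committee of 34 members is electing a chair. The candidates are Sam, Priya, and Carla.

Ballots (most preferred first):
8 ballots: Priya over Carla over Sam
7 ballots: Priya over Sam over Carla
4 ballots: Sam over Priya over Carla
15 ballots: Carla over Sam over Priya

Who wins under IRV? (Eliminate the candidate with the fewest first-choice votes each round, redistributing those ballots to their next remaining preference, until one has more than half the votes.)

Round 1: Sam 4, Priya 15, Carla 15. Sam eliminated.
Round 2: Priya 19, Carla 15. Priya has a majority (≥18).

Priya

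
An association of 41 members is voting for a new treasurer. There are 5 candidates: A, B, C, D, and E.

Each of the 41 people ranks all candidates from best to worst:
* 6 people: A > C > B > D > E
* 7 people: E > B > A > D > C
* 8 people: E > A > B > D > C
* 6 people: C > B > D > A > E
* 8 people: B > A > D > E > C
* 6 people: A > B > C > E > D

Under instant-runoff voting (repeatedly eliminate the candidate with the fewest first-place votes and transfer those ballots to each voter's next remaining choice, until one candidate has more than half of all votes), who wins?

B

Round 1: A 12, B 8, C 6, D 0, E 15. D eliminated.
Round 2: A 12, B 8, C 6, E 15. C eliminated.
Round 3: A 12, B 14, E 15. A eliminated.
Round 4: B 26, E 15. B has a majority (≥21).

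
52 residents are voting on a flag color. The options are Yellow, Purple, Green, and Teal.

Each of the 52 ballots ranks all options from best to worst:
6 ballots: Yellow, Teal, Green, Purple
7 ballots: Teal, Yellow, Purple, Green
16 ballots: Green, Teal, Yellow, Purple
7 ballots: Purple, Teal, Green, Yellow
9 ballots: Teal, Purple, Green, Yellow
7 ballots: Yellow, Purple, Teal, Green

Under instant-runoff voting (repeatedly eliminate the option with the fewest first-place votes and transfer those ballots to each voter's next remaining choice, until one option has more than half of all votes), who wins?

Round 1: Yellow 13, Purple 7, Green 16, Teal 16. Purple eliminated.
Round 2: Yellow 13, Green 16, Teal 23. Yellow eliminated.
Round 3: Green 16, Teal 36. Teal has a majority (≥27).

Teal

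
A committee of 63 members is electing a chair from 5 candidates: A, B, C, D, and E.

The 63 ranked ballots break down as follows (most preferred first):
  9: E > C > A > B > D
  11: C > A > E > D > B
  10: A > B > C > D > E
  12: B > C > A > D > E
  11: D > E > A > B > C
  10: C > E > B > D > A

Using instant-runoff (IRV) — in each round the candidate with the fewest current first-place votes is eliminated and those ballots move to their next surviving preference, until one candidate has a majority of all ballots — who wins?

Round 1: A 10, B 12, C 21, D 11, E 9. E eliminated.
Round 2: A 10, B 12, C 30, D 11. A eliminated.
Round 3: B 22, C 30, D 11. D eliminated.
Round 4: B 33, C 30. B has a majority (≥32).

B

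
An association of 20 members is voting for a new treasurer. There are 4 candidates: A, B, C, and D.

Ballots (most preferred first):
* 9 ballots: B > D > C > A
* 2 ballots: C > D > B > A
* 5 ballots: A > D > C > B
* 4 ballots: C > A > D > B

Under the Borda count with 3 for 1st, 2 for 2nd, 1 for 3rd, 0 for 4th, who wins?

A: 9×0 + 2×0 + 5×3 + 4×2 = 23
B: 9×3 + 2×1 + 5×0 + 4×0 = 29
C: 9×1 + 2×3 + 5×1 + 4×3 = 32
D: 9×2 + 2×2 + 5×2 + 4×1 = 36

D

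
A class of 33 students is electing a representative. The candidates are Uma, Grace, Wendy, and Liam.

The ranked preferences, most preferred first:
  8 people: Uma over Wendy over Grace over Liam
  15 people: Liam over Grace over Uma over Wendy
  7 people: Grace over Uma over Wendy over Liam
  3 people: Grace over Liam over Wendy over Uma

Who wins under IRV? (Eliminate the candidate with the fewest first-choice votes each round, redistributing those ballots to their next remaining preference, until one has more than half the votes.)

Round 1: Uma 8, Grace 10, Wendy 0, Liam 15. Wendy eliminated.
Round 2: Uma 8, Grace 10, Liam 15. Uma eliminated.
Round 3: Grace 18, Liam 15. Grace has a majority (≥17).

Grace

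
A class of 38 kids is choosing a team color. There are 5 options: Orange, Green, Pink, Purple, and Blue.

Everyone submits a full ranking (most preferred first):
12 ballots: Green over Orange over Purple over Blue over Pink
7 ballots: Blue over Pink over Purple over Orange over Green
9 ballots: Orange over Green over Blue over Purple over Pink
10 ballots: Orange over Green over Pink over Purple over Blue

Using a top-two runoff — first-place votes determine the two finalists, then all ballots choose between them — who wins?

Orange

Round 1 first-place votes: Orange 19, Green 12, Pink 0, Purple 0, Blue 7. Orange and Green advance.
Runoff: Orange is ranked above Green on 26 ballots, Green above Orange on 12.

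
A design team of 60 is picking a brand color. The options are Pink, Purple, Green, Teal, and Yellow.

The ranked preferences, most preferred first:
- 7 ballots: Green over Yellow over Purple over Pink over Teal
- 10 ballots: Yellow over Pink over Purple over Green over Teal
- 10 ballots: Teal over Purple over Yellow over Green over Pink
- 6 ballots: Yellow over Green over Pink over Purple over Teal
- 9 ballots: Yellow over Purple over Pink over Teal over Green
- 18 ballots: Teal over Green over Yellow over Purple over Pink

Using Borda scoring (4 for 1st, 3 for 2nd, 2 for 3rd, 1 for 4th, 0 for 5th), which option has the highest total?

Yellow

Pink: 7×1 + 10×3 + 10×0 + 6×2 + 9×2 + 18×0 = 67
Purple: 7×2 + 10×2 + 10×3 + 6×1 + 9×3 + 18×1 = 115
Green: 7×4 + 10×1 + 10×1 + 6×3 + 9×0 + 18×3 = 120
Teal: 7×0 + 10×0 + 10×4 + 6×0 + 9×1 + 18×4 = 121
Yellow: 7×3 + 10×4 + 10×2 + 6×4 + 9×4 + 18×2 = 177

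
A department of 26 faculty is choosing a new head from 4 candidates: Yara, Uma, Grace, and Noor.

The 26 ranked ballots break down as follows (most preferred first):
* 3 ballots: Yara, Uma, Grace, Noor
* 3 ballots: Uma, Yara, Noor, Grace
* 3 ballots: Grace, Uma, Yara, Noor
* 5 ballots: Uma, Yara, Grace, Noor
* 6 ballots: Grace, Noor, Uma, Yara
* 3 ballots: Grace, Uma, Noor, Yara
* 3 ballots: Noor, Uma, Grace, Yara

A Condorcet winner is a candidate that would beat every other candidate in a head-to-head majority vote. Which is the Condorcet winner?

Uma vs Yara: 23–3
Uma vs Grace: 14–12
Uma vs Noor: 17–9
Uma beats every other candidate.

Uma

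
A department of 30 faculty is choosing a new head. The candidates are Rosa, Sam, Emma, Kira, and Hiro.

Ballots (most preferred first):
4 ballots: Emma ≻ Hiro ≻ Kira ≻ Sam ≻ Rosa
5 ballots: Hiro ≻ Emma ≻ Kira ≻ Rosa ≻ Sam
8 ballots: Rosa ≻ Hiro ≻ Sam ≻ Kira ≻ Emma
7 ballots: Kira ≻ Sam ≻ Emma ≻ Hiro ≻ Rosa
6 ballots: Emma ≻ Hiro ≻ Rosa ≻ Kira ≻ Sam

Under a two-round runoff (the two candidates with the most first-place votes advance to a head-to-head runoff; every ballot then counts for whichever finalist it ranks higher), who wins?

Emma

Round 1 first-place votes: Rosa 8, Sam 0, Emma 10, Kira 7, Hiro 5. Emma and Rosa advance.
Runoff: Emma is ranked above Rosa on 22 ballots, Rosa above Emma on 8.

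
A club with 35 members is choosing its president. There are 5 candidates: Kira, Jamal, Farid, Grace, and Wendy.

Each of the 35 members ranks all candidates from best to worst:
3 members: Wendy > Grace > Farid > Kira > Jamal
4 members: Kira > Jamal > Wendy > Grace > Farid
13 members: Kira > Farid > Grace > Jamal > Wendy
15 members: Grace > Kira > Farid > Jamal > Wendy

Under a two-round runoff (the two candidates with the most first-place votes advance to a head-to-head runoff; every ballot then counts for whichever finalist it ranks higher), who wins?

Grace

Round 1 first-place votes: Kira 17, Jamal 0, Farid 0, Grace 15, Wendy 3. Kira and Grace advance.
Runoff: Kira is ranked above Grace on 17 ballots, Grace above Kira on 18.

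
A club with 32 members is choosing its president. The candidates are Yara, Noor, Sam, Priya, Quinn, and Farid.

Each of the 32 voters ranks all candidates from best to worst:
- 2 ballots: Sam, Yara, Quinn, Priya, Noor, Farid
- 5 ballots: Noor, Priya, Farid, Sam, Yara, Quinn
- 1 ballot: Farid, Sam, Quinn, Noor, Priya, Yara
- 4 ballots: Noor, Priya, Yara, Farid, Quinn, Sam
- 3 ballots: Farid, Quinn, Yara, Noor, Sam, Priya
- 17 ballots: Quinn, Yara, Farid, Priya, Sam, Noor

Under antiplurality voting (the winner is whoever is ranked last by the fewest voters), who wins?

Yara

Last-place votes: Yara 1, Noor 17, Sam 4, Priya 3, Quinn 5, Farid 2.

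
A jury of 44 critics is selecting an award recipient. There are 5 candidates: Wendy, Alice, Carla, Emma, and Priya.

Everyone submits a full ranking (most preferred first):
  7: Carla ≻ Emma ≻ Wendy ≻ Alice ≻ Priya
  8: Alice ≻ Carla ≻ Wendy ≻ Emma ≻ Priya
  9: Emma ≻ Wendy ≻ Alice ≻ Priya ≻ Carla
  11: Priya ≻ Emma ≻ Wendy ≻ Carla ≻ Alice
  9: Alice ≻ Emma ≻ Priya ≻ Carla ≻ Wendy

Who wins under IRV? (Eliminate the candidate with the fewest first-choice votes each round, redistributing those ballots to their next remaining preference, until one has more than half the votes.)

Emma

Round 1: Wendy 0, Alice 17, Carla 7, Emma 9, Priya 11. Wendy eliminated.
Round 2: Alice 17, Carla 7, Emma 9, Priya 11. Carla eliminated.
Round 3: Alice 17, Emma 16, Priya 11. Priya eliminated.
Round 4: Alice 17, Emma 27. Emma has a majority (≥23).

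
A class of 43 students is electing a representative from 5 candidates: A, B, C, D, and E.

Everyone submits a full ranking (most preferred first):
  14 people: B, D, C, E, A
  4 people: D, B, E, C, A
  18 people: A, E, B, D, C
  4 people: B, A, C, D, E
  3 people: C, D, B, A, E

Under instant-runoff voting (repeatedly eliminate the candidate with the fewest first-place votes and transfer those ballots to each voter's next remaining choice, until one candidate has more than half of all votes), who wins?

B

Round 1: A 18, B 18, C 3, D 4, E 0. E eliminated.
Round 2: A 18, B 18, C 3, D 4. C eliminated.
Round 3: A 18, B 18, D 7. D eliminated.
Round 4: A 18, B 25. B has a majority (≥22).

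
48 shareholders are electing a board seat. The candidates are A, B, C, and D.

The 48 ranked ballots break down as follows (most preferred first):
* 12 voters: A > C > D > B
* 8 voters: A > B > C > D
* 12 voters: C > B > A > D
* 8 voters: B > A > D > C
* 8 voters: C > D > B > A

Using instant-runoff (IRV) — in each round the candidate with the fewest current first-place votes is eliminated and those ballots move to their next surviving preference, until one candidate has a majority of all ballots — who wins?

A

Round 1: A 20, B 8, C 20, D 0. D eliminated.
Round 2: A 20, B 8, C 20. B eliminated.
Round 3: A 28, C 20. A has a majority (≥25).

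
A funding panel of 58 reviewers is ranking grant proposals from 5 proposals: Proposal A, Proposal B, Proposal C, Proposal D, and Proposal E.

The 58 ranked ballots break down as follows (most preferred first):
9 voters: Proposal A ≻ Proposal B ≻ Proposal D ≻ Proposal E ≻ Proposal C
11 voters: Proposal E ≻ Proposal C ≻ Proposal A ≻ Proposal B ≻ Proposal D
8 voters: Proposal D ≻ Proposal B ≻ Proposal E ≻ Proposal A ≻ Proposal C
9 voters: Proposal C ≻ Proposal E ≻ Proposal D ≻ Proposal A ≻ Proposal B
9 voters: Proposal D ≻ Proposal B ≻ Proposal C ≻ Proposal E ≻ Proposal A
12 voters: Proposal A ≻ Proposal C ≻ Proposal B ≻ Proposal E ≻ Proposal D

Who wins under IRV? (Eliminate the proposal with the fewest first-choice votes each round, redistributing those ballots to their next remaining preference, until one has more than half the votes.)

Round 1: Proposal A 21, Proposal B 0, Proposal C 9, Proposal D 17, Proposal E 11. Proposal B eliminated.
Round 2: Proposal A 21, Proposal C 9, Proposal D 17, Proposal E 11. Proposal C eliminated.
Round 3: Proposal A 21, Proposal D 17, Proposal E 20. Proposal D eliminated.
Round 4: Proposal A 21, Proposal E 37. Proposal E has a majority (≥30).

Proposal E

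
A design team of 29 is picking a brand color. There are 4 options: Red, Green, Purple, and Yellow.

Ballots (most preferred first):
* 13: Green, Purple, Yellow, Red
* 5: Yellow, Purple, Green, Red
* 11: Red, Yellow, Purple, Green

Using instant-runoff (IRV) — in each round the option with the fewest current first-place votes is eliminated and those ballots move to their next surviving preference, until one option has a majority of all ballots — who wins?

Green

Round 1: Red 11, Green 13, Purple 0, Yellow 5. Purple eliminated.
Round 2: Red 11, Green 13, Yellow 5. Yellow eliminated.
Round 3: Red 11, Green 18. Green has a majority (≥15).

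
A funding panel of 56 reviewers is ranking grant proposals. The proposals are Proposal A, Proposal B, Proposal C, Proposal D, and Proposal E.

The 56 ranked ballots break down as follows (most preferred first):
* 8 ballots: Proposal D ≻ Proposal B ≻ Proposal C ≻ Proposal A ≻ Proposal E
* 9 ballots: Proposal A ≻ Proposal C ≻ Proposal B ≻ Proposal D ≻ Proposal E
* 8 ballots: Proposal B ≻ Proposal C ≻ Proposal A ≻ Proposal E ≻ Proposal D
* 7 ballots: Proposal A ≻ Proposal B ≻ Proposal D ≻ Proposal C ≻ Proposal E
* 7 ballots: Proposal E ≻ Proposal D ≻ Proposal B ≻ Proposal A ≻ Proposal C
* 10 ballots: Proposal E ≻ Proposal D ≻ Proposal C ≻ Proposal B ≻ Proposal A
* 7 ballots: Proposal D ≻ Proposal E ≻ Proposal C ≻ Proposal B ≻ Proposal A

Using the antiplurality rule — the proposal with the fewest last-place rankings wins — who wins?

Proposal B

Last-place votes: Proposal A 17, Proposal B 0, Proposal C 7, Proposal D 8, Proposal E 24.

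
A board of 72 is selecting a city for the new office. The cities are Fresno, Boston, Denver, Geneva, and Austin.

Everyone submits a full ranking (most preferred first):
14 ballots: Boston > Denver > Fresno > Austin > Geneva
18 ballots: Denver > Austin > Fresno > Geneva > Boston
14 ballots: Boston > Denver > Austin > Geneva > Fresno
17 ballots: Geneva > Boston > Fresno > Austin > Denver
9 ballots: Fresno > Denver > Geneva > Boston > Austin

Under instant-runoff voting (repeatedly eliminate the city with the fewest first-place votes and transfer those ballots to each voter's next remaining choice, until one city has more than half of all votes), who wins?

Round 1: Fresno 9, Boston 28, Denver 18, Geneva 17, Austin 0. Austin eliminated.
Round 2: Fresno 9, Boston 28, Denver 18, Geneva 17. Fresno eliminated.
Round 3: Boston 28, Denver 27, Geneva 17. Geneva eliminated.
Round 4: Boston 45, Denver 27. Boston has a majority (≥37).

Boston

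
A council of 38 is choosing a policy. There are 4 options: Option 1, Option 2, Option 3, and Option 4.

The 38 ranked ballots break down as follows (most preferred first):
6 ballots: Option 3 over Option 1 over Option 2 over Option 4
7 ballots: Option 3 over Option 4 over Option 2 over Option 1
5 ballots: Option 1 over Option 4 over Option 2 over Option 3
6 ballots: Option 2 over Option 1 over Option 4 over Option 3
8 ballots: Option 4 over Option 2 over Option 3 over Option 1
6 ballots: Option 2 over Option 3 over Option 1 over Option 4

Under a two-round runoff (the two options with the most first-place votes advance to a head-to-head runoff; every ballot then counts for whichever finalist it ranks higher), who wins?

Option 2

Round 1 first-place votes: Option 1 5, Option 2 12, Option 3 13, Option 4 8. Option 3 and Option 2 advance.
Runoff: Option 3 is ranked above Option 2 on 13 ballots, Option 2 above Option 3 on 25.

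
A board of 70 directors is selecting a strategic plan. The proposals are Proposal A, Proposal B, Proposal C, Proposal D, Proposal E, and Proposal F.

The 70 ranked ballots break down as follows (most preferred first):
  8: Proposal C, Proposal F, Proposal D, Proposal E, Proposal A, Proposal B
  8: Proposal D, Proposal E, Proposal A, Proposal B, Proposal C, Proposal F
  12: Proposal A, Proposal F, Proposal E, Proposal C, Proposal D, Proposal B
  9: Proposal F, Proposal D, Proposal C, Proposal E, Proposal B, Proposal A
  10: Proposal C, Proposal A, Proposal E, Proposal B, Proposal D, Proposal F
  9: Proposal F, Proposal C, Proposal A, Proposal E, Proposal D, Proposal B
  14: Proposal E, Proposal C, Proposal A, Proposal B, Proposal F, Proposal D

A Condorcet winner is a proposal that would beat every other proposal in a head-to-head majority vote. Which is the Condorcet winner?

Proposal C vs Proposal A: 50–20
Proposal C vs Proposal B: 62–8
Proposal C vs Proposal D: 53–17
Proposal C vs Proposal E: 36–34
Proposal C vs Proposal F: 40–30
Proposal C beats every other proposal.

Proposal C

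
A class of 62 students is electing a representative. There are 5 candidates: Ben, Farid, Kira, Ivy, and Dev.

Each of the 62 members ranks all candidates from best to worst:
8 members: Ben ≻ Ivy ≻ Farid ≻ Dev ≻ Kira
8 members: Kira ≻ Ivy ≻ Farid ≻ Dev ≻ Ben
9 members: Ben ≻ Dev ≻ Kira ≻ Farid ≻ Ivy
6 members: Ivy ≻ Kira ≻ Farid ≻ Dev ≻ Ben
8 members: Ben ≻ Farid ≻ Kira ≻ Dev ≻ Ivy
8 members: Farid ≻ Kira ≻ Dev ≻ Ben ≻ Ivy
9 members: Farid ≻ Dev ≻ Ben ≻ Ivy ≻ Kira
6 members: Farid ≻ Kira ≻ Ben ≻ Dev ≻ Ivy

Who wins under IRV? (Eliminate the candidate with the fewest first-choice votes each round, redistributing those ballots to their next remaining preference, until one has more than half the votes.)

Round 1: Ben 25, Farid 23, Kira 8, Ivy 6, Dev 0. Dev eliminated.
Round 2: Ben 25, Farid 23, Kira 8, Ivy 6. Ivy eliminated.
Round 3: Ben 25, Farid 23, Kira 14. Kira eliminated.
Round 4: Ben 25, Farid 37. Farid has a majority (≥32).

Farid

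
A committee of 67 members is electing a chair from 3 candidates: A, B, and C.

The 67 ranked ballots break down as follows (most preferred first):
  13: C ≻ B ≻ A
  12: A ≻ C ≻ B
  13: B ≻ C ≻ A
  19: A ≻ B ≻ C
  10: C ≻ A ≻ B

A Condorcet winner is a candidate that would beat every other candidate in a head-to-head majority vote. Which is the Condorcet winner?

C

C vs A: 36–31
C vs B: 35–32
C beats every other candidate.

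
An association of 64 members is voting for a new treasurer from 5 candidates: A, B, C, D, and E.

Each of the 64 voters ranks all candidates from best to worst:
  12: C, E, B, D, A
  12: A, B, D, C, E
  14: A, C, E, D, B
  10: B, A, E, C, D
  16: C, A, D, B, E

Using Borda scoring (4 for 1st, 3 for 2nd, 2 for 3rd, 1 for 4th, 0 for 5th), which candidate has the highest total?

A

A: 12×0 + 12×4 + 14×4 + 10×3 + 16×3 = 182
B: 12×2 + 12×3 + 14×0 + 10×4 + 16×1 = 116
C: 12×4 + 12×1 + 14×3 + 10×1 + 16×4 = 176
D: 12×1 + 12×2 + 14×1 + 10×0 + 16×2 = 82
E: 12×3 + 12×0 + 14×2 + 10×2 + 16×0 = 84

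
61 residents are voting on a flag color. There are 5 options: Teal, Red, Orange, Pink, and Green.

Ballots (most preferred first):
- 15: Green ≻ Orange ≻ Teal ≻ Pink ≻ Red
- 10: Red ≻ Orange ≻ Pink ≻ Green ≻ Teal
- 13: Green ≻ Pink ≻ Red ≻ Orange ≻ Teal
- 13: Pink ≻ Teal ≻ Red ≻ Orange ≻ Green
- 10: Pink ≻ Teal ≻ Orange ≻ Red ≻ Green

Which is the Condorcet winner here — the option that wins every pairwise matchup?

Pink

Pink vs Teal: 46–15
Pink vs Red: 51–10
Pink vs Orange: 36–25
Pink vs Green: 33–28
Pink beats every other option.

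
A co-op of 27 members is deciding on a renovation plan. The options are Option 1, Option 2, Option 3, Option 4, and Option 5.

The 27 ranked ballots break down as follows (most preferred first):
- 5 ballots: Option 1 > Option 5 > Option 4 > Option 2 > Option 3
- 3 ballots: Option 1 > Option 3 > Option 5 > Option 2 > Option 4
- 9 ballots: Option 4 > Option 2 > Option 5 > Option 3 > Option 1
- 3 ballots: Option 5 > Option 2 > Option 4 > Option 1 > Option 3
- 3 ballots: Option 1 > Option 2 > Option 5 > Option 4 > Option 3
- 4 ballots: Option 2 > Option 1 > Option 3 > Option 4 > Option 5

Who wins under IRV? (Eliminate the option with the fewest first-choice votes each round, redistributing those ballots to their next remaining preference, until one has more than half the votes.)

Round 1: Option 1 11, Option 2 4, Option 3 0, Option 4 9, Option 5 3. Option 3 eliminated.
Round 2: Option 1 11, Option 2 4, Option 4 9, Option 5 3. Option 5 eliminated.
Round 3: Option 1 11, Option 2 7, Option 4 9. Option 2 eliminated.
Round 4: Option 1 15, Option 4 12. Option 1 has a majority (≥14).

Option 1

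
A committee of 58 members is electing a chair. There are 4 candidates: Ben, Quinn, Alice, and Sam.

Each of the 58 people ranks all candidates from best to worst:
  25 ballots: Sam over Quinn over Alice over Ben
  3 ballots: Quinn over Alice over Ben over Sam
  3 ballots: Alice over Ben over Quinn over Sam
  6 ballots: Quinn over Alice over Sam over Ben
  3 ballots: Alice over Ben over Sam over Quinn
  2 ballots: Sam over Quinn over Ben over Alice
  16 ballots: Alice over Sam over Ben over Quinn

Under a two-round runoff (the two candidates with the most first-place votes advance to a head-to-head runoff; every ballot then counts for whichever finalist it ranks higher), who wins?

Round 1 first-place votes: Ben 0, Quinn 9, Alice 22, Sam 27. Sam and Alice advance.
Runoff: Sam is ranked above Alice on 27 ballots, Alice above Sam on 31.

Alice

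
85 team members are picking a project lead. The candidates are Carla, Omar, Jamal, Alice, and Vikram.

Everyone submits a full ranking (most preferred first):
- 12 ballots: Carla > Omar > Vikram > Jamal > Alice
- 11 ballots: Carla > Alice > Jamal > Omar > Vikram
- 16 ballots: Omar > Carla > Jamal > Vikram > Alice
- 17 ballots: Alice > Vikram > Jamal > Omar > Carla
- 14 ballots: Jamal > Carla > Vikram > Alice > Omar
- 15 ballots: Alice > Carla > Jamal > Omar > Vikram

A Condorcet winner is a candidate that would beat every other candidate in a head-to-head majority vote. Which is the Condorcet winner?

Carla vs Omar: 52–33
Carla vs Jamal: 54–31
Carla vs Alice: 53–32
Carla vs Vikram: 68–17
Carla beats every other candidate.

Carla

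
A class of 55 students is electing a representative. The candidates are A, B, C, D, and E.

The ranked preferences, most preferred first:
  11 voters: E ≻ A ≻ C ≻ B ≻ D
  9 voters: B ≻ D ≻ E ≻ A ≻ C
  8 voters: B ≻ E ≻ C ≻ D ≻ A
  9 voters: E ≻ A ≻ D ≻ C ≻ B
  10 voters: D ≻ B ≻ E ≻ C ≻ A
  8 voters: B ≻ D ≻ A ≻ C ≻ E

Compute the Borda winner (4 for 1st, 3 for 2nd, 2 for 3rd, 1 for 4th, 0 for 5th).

E

A: 11×3 + 9×1 + 8×0 + 9×3 + 10×0 + 8×2 = 85
B: 11×1 + 9×4 + 8×4 + 9×0 + 10×3 + 8×4 = 141
C: 11×2 + 9×0 + 8×2 + 9×1 + 10×1 + 8×1 = 65
D: 11×0 + 9×3 + 8×1 + 9×2 + 10×4 + 8×3 = 117
E: 11×4 + 9×2 + 8×3 + 9×4 + 10×2 + 8×0 = 142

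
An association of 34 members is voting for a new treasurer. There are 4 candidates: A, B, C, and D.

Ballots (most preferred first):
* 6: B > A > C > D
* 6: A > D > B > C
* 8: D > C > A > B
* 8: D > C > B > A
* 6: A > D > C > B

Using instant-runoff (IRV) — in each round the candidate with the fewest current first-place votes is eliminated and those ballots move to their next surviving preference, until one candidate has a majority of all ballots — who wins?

A

Round 1: A 12, B 6, C 0, D 16. C eliminated.
Round 2: A 12, B 6, D 16. B eliminated.
Round 3: A 18, D 16. A has a majority (≥18).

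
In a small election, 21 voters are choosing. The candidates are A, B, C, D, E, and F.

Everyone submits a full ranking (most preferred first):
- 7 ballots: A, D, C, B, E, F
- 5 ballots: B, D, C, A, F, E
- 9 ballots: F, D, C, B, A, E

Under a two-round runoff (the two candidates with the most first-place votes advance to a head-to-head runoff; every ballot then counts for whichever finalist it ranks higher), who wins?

Round 1 first-place votes: A 7, B 5, C 0, D 0, E 0, F 9. F and A advance.
Runoff: F is ranked above A on 9 ballots, A above F on 12.

A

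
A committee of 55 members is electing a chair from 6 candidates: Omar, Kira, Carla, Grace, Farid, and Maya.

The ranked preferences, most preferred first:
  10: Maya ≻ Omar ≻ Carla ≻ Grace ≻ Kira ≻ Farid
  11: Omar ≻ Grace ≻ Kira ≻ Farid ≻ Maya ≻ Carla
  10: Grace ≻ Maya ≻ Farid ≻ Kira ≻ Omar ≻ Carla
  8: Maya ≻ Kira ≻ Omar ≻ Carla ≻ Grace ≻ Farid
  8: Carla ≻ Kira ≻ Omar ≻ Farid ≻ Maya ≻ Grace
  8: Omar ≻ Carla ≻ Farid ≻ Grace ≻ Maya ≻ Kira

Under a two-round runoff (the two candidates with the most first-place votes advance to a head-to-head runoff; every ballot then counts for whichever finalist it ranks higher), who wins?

Maya

Round 1 first-place votes: Omar 19, Kira 0, Carla 8, Grace 10, Farid 0, Maya 18. Omar and Maya advance.
Runoff: Omar is ranked above Maya on 27 ballots, Maya above Omar on 28.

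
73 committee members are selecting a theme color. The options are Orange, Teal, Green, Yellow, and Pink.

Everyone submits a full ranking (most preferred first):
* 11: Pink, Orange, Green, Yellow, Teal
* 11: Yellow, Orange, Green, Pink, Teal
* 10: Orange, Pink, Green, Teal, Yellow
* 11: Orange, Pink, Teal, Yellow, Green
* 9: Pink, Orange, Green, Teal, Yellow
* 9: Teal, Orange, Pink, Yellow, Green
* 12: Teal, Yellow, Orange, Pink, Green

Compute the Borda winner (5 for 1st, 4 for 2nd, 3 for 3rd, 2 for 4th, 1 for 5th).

Orange

Orange: 11×4 + 11×4 + 10×5 + 11×5 + 9×4 + 9×4 + 12×3 = 301
Teal: 11×1 + 11×1 + 10×2 + 11×3 + 9×2 + 9×5 + 12×5 = 198
Green: 11×3 + 11×3 + 10×3 + 11×1 + 9×3 + 9×1 + 12×1 = 155
Yellow: 11×2 + 11×5 + 10×1 + 11×2 + 9×1 + 9×2 + 12×4 = 184
Pink: 11×5 + 11×2 + 10×4 + 11×4 + 9×5 + 9×3 + 12×2 = 257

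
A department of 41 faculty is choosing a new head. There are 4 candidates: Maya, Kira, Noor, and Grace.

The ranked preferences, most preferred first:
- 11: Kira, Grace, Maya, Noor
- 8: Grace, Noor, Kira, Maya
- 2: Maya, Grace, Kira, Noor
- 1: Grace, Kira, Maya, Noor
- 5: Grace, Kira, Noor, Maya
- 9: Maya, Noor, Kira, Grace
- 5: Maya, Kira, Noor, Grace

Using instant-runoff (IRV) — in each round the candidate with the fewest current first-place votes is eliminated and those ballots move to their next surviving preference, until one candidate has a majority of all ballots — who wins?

Grace

Round 1: Maya 16, Kira 11, Noor 0, Grace 14. Noor eliminated.
Round 2: Maya 16, Kira 11, Grace 14. Kira eliminated.
Round 3: Maya 16, Grace 25. Grace has a majority (≥21).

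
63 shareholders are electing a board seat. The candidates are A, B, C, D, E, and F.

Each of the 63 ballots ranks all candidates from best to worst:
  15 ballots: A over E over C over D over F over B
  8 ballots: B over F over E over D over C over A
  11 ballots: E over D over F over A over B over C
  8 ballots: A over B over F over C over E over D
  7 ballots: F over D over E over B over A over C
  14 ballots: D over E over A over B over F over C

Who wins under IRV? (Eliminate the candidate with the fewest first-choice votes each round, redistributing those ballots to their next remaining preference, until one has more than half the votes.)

Round 1: A 23, B 8, C 0, D 14, E 11, F 7. C eliminated.
Round 2: A 23, B 8, D 14, E 11, F 7. F eliminated.
Round 3: A 23, B 8, D 21, E 11. B eliminated.
Round 4: A 23, D 21, E 19. E eliminated.
Round 5: A 23, D 40. D has a majority (≥32).

D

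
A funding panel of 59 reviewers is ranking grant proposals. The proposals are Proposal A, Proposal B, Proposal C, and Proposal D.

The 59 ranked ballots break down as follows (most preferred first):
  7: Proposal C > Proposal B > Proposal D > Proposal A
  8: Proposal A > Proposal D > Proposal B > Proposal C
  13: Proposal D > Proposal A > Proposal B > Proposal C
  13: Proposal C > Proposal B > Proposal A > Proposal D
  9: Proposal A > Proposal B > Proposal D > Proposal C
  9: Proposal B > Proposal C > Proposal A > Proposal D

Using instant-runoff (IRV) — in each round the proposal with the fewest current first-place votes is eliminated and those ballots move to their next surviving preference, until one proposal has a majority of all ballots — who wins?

Round 1: Proposal A 17, Proposal B 9, Proposal C 20, Proposal D 13. Proposal B eliminated.
Round 2: Proposal A 17, Proposal C 29, Proposal D 13. Proposal D eliminated.
Round 3: Proposal A 30, Proposal C 29. Proposal A has a majority (≥30).

Proposal A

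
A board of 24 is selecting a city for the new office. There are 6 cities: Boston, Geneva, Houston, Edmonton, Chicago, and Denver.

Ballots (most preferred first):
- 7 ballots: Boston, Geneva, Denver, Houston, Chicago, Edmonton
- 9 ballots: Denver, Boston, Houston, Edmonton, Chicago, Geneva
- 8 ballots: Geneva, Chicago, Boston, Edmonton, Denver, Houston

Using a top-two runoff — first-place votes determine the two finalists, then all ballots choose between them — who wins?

Round 1 first-place votes: Boston 7, Geneva 8, Houston 0, Edmonton 0, Chicago 0, Denver 9. Denver and Geneva advance.
Runoff: Denver is ranked above Geneva on 9 ballots, Geneva above Denver on 15.

Geneva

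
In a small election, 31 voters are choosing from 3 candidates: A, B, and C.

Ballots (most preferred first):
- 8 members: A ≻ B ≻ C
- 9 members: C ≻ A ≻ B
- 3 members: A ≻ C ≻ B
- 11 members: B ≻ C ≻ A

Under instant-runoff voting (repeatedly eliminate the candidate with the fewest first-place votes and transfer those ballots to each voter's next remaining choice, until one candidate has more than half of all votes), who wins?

Round 1: A 11, B 11, C 9. C eliminated.
Round 2: A 20, B 11. A has a majority (≥16).

A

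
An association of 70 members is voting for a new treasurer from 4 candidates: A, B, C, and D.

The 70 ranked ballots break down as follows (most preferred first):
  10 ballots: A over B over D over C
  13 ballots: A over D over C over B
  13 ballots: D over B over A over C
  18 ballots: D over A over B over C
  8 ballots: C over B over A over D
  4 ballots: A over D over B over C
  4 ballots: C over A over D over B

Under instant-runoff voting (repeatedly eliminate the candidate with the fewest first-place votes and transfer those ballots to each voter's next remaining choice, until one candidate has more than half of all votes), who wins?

Round 1: A 27, B 0, C 12, D 31. B eliminated.
Round 2: A 27, C 12, D 31. C eliminated.
Round 3: A 39, D 31. A has a majority (≥36).

A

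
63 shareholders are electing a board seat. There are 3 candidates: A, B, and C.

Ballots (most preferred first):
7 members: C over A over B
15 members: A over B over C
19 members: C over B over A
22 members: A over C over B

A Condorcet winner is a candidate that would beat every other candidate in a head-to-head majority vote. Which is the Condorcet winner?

A vs B: 44–19
A vs C: 37–26
A beats every other candidate.

A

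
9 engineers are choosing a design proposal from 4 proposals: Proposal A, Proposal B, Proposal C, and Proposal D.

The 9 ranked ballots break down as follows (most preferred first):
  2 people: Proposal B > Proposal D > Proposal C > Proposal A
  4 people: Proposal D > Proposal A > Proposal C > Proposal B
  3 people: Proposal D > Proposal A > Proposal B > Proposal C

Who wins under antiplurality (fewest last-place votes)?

Last-place votes: Proposal A 2, Proposal B 4, Proposal C 3, Proposal D 0.

Proposal D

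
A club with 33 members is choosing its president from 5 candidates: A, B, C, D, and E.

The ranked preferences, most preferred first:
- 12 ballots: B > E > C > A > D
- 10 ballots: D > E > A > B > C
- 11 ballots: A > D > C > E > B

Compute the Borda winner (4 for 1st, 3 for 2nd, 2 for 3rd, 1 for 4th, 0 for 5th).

E

A: 12×1 + 10×2 + 11×4 = 76
B: 12×4 + 10×1 + 11×0 = 58
C: 12×2 + 10×0 + 11×2 = 46
D: 12×0 + 10×4 + 11×3 = 73
E: 12×3 + 10×3 + 11×1 = 77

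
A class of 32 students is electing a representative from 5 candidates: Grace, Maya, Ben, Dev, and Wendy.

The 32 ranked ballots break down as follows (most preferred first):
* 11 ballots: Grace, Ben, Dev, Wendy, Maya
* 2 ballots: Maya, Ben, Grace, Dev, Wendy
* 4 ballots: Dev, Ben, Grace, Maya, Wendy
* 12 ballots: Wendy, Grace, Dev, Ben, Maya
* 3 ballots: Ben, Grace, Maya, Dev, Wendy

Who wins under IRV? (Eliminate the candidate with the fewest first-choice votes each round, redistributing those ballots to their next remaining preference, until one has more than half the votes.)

Round 1: Grace 11, Maya 2, Ben 3, Dev 4, Wendy 12. Maya eliminated.
Round 2: Grace 11, Ben 5, Dev 4, Wendy 12. Dev eliminated.
Round 3: Grace 11, Ben 9, Wendy 12. Ben eliminated.
Round 4: Grace 20, Wendy 12. Grace has a majority (≥17).

Grace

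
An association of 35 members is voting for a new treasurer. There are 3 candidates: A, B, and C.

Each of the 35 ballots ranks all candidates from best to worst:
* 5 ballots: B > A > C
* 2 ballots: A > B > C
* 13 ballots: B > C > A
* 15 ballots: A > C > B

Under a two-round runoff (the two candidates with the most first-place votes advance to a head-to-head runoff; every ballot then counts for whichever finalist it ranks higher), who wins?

B

Round 1 first-place votes: A 17, B 18, C 0. B and A advance.
Runoff: B is ranked above A on 18 ballots, A above B on 17.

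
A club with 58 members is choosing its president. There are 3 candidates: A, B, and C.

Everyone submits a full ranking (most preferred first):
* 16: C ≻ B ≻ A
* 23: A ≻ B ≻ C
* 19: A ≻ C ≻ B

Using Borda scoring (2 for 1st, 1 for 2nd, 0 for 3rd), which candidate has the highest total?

A: 16×0 + 23×2 + 19×2 = 84
B: 16×1 + 23×1 + 19×0 = 39
C: 16×2 + 23×0 + 19×1 = 51

A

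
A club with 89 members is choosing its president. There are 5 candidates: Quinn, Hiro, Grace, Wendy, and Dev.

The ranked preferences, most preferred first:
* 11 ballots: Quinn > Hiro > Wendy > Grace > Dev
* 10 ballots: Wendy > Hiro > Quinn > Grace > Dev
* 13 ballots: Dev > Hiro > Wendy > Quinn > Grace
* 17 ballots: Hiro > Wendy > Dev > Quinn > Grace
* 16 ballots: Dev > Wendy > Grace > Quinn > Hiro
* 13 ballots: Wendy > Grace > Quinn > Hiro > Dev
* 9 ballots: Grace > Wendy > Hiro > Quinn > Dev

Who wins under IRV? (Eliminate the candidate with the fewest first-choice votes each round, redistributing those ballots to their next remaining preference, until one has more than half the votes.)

Round 1: Quinn 11, Hiro 17, Grace 9, Wendy 23, Dev 29. Grace eliminated.
Round 2: Quinn 11, Hiro 17, Wendy 32, Dev 29. Quinn eliminated.
Round 3: Hiro 28, Wendy 32, Dev 29. Hiro eliminated.
Round 4: Wendy 60, Dev 29. Wendy has a majority (≥45).

Wendy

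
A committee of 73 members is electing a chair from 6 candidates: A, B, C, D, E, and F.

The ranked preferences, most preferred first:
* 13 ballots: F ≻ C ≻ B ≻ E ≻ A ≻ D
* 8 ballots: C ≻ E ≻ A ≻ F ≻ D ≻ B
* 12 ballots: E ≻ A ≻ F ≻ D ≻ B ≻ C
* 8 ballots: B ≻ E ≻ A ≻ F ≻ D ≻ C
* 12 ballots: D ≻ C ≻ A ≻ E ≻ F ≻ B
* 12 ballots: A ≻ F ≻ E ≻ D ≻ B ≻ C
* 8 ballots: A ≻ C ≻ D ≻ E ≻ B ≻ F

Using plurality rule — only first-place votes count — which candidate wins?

First-place votes: A 20, B 8, C 8, D 12, E 12, F 13.

A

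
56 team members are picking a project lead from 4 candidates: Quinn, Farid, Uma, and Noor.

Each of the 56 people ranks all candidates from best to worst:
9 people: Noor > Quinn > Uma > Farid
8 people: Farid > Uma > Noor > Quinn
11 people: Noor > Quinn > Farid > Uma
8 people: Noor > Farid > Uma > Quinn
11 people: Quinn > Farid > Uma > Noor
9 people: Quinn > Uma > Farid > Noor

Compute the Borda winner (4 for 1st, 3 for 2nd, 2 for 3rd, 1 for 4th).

Quinn

Quinn: 9×3 + 8×1 + 11×3 + 8×1 + 11×4 + 9×4 = 156
Farid: 9×1 + 8×4 + 11×2 + 8×3 + 11×3 + 9×2 = 138
Uma: 9×2 + 8×3 + 11×1 + 8×2 + 11×2 + 9×3 = 118
Noor: 9×4 + 8×2 + 11×4 + 8×4 + 11×1 + 9×1 = 148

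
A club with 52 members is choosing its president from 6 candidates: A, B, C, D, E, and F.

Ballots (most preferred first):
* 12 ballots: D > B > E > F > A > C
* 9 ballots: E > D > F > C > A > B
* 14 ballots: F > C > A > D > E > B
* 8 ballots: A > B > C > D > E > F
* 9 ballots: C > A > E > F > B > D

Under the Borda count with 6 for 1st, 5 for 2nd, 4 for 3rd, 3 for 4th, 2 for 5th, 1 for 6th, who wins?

A: 12×2 + 9×2 + 14×4 + 8×6 + 9×5 = 191
B: 12×5 + 9×1 + 14×1 + 8×5 + 9×2 = 141
C: 12×1 + 9×3 + 14×5 + 8×4 + 9×6 = 195
D: 12×6 + 9×5 + 14×3 + 8×3 + 9×1 = 192
E: 12×4 + 9×6 + 14×2 + 8×2 + 9×4 = 182
F: 12×3 + 9×4 + 14×6 + 8×1 + 9×3 = 191

C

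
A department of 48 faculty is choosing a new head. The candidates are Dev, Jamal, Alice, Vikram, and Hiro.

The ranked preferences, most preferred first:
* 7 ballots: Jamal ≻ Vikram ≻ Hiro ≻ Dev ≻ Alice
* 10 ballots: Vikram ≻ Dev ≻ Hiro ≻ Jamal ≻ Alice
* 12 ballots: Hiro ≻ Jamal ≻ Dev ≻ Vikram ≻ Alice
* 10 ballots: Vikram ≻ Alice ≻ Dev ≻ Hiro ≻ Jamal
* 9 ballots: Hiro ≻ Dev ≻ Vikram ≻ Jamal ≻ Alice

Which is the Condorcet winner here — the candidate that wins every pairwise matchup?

Vikram

Vikram vs Dev: 27–21
Vikram vs Jamal: 29–19
Vikram vs Alice: 48–0
Vikram vs Hiro: 27–21
Vikram beats every other candidate.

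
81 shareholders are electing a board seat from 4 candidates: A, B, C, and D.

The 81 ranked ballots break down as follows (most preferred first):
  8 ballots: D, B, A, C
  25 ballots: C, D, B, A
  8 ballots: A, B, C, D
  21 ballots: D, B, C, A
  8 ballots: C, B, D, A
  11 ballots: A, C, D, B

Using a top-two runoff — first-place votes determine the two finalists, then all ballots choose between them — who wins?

Round 1 first-place votes: A 19, B 0, C 33, D 29. C and D advance.
Runoff: C is ranked above D on 52 ballots, D above C on 29.

C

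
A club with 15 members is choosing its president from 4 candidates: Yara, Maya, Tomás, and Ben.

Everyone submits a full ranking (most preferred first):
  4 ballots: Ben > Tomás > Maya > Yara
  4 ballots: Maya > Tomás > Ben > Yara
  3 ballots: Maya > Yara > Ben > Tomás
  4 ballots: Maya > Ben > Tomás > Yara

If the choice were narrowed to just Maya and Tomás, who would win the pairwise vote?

Maya

Maya is ranked above Tomás on 11 ballots; Tomás above Maya on 4.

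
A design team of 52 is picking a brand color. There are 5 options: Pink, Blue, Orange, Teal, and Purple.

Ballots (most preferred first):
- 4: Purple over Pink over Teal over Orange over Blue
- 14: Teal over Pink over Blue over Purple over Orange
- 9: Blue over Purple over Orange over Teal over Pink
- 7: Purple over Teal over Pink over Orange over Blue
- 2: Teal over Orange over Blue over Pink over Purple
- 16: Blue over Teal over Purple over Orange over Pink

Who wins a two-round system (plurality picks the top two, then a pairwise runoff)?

Teal

Round 1 first-place votes: Pink 0, Blue 25, Orange 0, Teal 16, Purple 11. Blue and Teal advance.
Runoff: Blue is ranked above Teal on 25 ballots, Teal above Blue on 27.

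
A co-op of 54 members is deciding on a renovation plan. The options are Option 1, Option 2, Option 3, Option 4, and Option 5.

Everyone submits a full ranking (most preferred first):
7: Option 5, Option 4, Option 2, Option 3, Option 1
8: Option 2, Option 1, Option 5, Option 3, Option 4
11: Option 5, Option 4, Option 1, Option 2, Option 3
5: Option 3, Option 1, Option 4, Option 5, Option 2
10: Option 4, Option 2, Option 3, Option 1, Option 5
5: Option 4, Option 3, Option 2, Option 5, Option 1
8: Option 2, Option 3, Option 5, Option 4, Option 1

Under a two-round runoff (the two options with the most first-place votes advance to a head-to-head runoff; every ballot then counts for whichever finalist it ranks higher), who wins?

Option 2

Round 1 first-place votes: Option 1 0, Option 2 16, Option 3 5, Option 4 15, Option 5 18. Option 5 and Option 2 advance.
Runoff: Option 5 is ranked above Option 2 on 23 ballots, Option 2 above Option 5 on 31.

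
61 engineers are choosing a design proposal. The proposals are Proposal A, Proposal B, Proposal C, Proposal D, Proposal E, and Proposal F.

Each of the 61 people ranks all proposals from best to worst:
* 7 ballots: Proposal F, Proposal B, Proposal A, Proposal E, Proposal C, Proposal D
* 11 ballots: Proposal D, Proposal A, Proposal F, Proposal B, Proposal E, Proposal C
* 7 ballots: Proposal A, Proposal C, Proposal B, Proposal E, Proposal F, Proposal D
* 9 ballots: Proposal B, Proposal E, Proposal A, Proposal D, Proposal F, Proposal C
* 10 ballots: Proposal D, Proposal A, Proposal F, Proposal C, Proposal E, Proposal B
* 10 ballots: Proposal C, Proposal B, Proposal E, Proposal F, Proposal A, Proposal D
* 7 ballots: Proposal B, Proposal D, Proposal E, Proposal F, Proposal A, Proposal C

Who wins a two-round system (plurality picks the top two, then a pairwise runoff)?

Round 1 first-place votes: Proposal A 7, Proposal B 16, Proposal C 10, Proposal D 21, Proposal E 0, Proposal F 7. Proposal D and Proposal B advance.
Runoff: Proposal D is ranked above Proposal B on 21 ballots, Proposal B above Proposal D on 40.

Proposal B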